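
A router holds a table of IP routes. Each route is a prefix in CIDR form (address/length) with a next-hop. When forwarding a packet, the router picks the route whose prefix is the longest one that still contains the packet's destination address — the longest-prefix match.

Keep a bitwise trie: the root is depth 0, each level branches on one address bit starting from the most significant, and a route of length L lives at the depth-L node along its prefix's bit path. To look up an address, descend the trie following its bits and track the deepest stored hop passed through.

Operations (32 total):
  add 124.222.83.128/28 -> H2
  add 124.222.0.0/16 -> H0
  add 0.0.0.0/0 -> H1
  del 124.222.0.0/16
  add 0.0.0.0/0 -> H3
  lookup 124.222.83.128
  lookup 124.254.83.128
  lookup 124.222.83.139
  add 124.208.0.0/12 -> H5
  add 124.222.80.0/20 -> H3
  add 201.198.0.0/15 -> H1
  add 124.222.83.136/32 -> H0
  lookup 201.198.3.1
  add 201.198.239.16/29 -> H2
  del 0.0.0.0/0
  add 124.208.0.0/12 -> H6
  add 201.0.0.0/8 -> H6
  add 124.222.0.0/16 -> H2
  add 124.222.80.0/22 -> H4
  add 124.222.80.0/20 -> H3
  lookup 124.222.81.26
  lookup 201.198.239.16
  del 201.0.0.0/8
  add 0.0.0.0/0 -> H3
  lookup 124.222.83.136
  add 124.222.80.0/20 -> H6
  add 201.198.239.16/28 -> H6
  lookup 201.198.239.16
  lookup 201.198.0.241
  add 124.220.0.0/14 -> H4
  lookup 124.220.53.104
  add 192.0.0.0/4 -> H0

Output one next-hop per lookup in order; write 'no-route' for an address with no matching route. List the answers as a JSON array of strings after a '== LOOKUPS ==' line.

Apply in order:
  add 124.222.83.128/28 -> H2 at depth 28
  add 124.222.0.0/16 -> H0 at depth 16
  add 0.0.0.0/0 -> H1 at depth 0
  del 124.222.0.0/16 (clear depth 16)
  add 0.0.0.0/0 -> H3 at depth 0
  lookup 124.222.83.128: bits 0111110011011110010100111000 walk d0:H3→d1:-→d2:-→d3:-→d4:-→d5:-→d6:-→d7:-→d8:-→d9:-→d10:-→d11:-→d12:-→d13:-→d14:-→d15:-→d16:-→d17:-→d18:-→d19:-→d20:-→d21:-→d22:-→d23:-→d24:-→d25:-→d26:-→d27:-→d28:H2 -> H2
  lookup 124.254.83.128: bits 0111110011 walk d0:H3→d1:-→d2:-→d3:-→d4:-→d5:-→d6:-→d7:-→d8:-→d9:-→d10:- -> H3
  lookup 124.222.83.139: bits 0111110011011110010100111000 walk d0:H3→d1:-→d2:-→d3:-→d4:-→d5:-→d6:-→d7:-→d8:-→d9:-→d10:-→d11:-→d12:-→d13:-→d14:-→d15:-→d16:-→d17:-→d18:-→d19:-→d20:-→d21:-→d22:-→d23:-→d24:-→d25:-→d26:-→d27:-→d28:H2 -> H2
  add 124.208.0.0/12 -> H5 at depth 12
  add 124.222.80.0/20 -> H3 at depth 20
  add 201.198.0.0/15 -> H1 at depth 15
  add 124.222.83.136/32 -> H0 at depth 32
  lookup 201.198.3.1: bits 110010011100011 walk d0:H3→d1:-→d2:-→d3:-→d4:-→d5:-→d6:-→d7:-→d8:-→d9:-→d10:-→d11:-→d12:-→d13:-→d14:-→d15:H1 -> H1
  add 201.198.239.16/29 -> H2 at depth 29
  del 0.0.0.0/0 (clear depth 0)
  add 124.208.0.0/12 -> H6 at depth 12
  add 201.0.0.0/8 -> H6 at depth 8
  add 124.222.0.0/16 -> H2 at depth 16
  add 124.222.80.0/22 -> H4 at depth 22
  add 124.222.80.0/20 -> H3 at depth 20
  lookup 124.222.81.26: bits 0111110011011110010100 walk d0:-→d1:-→d2:-→d3:-→d4:-→d5:-→d6:-→d7:-→d8:-→d9:-→d10:-→d11:-→d12:H6→d13:-→d14:-→d15:-→d16:H2→d17:-→d18:-→d19:-→d20:H3→d21:-→d22:H4 -> H4
  lookup 201.198.239.16: bits 11001001110001101110111100010 walk d0:-→d1:-→d2:-→d3:-→d4:-→d5:-→d6:-→d7:-→d8:H6→d9:-→d10:-→d11:-→d12:-→d13:-→d14:-→d15:H1→d16:-→d17:-→d18:-→d19:-→d20:-→d21:-→d22:-→d23:-→d24:-→d25:-→d26:-→d27:-→d28:-→d29:H2 -> H2
  del 201.0.0.0/8 (clear depth 8)
  add 0.0.0.0/0 -> H3 at depth 0
  lookup 124.222.83.136: bits 01111100110111100101001110001000 walk d0:H3→d1:-→d2:-→d3:-→d4:-→d5:-→d6:-→d7:-→d8:-→d9:-→d10:-→d11:-→d12:H6→d13:-→d14:-→d15:-→d16:H2→d17:-→d18:-→d19:-→d20:H3→d21:-→d22:H4→d23:-→d24:-→d25:-→d26:-→d27:-→d28:H2→d29:-→d30:-→d31:-→d32:H0 -> H0
  add 124.222.80.0/20 -> H6 at depth 20
  add 201.198.239.16/28 -> H6 at depth 28
  lookup 201.198.239.16: bits 11001001110001101110111100010 walk d0:H3→d1:-→d2:-→d3:-→d4:-→d5:-→d6:-→d7:-→d8:-→d9:-→d10:-→d11:-→d12:-→d13:-→d14:-→d15:H1→d16:-→d17:-→d18:-→d19:-→d20:-→d21:-→d22:-→d23:-→d24:-→d25:-→d26:-→d27:-→d28:H6→d29:H2 -> H2
  lookup 201.198.0.241: bits 1100100111000110 walk d0:H3→d1:-→d2:-→d3:-→d4:-→d5:-→d6:-→d7:-→d8:-→d9:-→d10:-→d11:-→d12:-→d13:-→d14:-→d15:H1→d16:- -> H1
  add 124.220.0.0/14 -> H4 at depth 14
  lookup 124.220.53.104: bits 01111100110111 walk d0:H3→d1:-→d2:-→d3:-→d4:-→d5:-→d6:-→d7:-→d8:-→d9:-→d10:-→d11:-→d12:H6→d13:-→d14:H4 -> H4
  add 192.0.0.0/4 -> H0 at depth 4

== LOOKUPS ==
["H2","H3","H2","H1","H4","H2","H0","H2","H1","H4"]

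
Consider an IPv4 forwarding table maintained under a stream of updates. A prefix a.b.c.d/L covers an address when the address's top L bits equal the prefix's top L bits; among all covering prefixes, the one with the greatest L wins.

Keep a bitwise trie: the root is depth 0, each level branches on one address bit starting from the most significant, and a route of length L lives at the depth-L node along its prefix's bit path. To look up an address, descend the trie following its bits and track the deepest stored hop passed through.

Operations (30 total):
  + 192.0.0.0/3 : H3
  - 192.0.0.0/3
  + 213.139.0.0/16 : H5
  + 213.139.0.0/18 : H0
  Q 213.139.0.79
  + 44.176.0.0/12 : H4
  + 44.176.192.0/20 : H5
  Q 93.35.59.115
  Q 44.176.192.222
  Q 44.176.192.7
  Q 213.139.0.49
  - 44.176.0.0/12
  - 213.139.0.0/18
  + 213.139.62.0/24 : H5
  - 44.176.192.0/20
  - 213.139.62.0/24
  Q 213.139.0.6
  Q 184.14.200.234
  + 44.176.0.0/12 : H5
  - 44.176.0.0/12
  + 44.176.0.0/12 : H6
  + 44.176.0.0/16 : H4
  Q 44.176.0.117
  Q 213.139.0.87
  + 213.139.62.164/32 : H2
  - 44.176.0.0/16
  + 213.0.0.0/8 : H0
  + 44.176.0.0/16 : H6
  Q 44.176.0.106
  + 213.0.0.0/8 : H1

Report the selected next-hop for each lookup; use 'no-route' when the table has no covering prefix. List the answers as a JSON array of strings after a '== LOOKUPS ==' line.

Apply in order:
  add 192.0.0.0/3 -> H3 at depth 3
  del 192.0.0.0/3 (clear depth 3)
  add 213.139.0.0/16 -> H5 at depth 16
  add 213.139.0.0/18 -> H0 at depth 18
  ? 213.139.0.79  path d0:-→d1:-→d2:-→d3:-→d4:-→d5:-→d6:-→d7:-→d8:-→d9:-→d10:-→d11:-→d12:-→d13:-→d14:-→d15:-→d16:H5→d17:-→d18:H0  best=H0
  add 44.176.0.0/12 -> H4 at depth 12
  add 44.176.192.0/20 -> H5 at depth 20
  ? 93.35.59.115  path d0:-→d1:-  best=no-route
  ? 44.176.192.222  path d0:-→d1:-→d2:-→d3:-→d4:-→d5:-→d6:-→d7:-→d8:-→d9:-→d10:-→d11:-→d12:H4→d13:-→d14:-→d15:-→d16:-→d17:-→d18:-→d19:-→d20:H5  best=H5
  ? 44.176.192.7  path d0:-→d1:-→d2:-→d3:-→d4:-→d5:-→d6:-→d7:-→d8:-→d9:-→d10:-→d11:-→d12:H4→d13:-→d14:-→d15:-→d16:-→d17:-→d18:-→d19:-→d20:H5  best=H5
  ? 213.139.0.49  path d0:-→d1:-→d2:-→d3:-→d4:-→d5:-→d6:-→d7:-→d8:-→d9:-→d10:-→d11:-→d12:-→d13:-→d14:-→d15:-→d16:H5→d17:-→d18:H0  best=H0
  del 44.176.0.0/12 (clear depth 12)
  del 213.139.0.0/18 (clear depth 18)
  add 213.139.62.0/24 -> H5 at depth 24
  del 44.176.192.0/20 (clear depth 20)
  del 213.139.62.0/24 (clear depth 24)
  ? 213.139.0.6  path d0:-→d1:-→d2:-→d3:-→d4:-→d5:-→d6:-→d7:-→d8:-→d9:-→d10:-→d11:-→d12:-→d13:-→d14:-→d15:-→d16:H5→d17:-→d18:-  best=H5
  ? 184.14.200.234  path d0:-→d1:-  best=no-route
  add 44.176.0.0/12 -> H5 at depth 12
  del 44.176.0.0/12 (clear depth 12)
  add 44.176.0.0/12 -> H6 at depth 12
  add 44.176.0.0/16 -> H4 at depth 16
  ? 44.176.0.117  path d0:-→d1:-→d2:-→d3:-→d4:-→d5:-→d6:-→d7:-→d8:-→d9:-→d10:-→d11:-→d12:H6→d13:-→d14:-→d15:-→d16:H4  best=H4
  ? 213.139.0.87  path d0:-→d1:-→d2:-→d3:-→d4:-→d5:-→d6:-→d7:-→d8:-→d9:-→d10:-→d11:-→d12:-→d13:-→d14:-→d15:-→d16:H5→d17:-→d18:-  best=H5
  add 213.139.62.164/32 -> H2 at depth 32
  del 44.176.0.0/16 (clear depth 16)
  add 213.0.0.0/8 -> H0 at depth 8
  add 44.176.0.0/16 -> H6 at depth 16
  ? 44.176.0.106  path d0:-→d1:-→d2:-→d3:-→d4:-→d5:-→d6:-→d7:-→d8:-→d9:-→d10:-→d11:-→d12:H6→d13:-→d14:-→d15:-→d16:H6  best=H6
  add 213.0.0.0/8 -> H1 at depth 8

== LOOKUPS ==
["H0","no-route","H5","H5","H0","H5","no-route","H4","H5","H6"]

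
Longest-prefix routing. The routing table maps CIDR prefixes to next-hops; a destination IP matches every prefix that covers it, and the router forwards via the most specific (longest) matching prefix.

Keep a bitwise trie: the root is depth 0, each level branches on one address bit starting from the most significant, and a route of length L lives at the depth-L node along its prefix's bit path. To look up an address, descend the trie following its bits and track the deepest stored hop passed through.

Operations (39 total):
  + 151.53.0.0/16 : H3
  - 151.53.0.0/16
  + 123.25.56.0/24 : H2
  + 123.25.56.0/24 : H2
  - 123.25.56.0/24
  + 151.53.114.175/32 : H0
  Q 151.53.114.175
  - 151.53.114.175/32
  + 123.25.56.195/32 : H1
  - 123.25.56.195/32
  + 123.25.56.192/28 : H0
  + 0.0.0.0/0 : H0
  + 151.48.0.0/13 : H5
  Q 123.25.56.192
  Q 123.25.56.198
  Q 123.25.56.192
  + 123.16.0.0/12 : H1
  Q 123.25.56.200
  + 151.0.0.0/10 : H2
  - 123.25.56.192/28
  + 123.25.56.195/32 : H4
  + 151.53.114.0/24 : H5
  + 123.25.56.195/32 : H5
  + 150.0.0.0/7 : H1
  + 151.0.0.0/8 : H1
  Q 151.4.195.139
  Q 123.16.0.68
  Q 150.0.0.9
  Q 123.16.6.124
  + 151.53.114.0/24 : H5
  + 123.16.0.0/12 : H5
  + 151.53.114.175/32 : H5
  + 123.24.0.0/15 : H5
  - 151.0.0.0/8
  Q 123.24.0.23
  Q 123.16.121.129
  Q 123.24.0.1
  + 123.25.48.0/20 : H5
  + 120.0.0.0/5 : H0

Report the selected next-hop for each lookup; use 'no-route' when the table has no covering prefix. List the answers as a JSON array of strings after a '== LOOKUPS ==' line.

Apply in order:
  + 151.53.0.0/16 (H3) depth=16
  del 151.53.0.0/16 (clear depth 16)
  + 123.25.56.0/24 (H2) depth=24
  + 123.25.56.0/24 (H2) depth=24
  del 123.25.56.0/24 (clear depth 24)
  + 151.53.114.175/32 (H0) depth=32
  Q 151.53.114.175: descend 10010111001101010111001010101111 ; hops seen [H0] ; pick H0
  del 151.53.114.175/32 (clear depth 32)
  + 123.25.56.195/32 (H1) depth=32
  del 123.25.56.195/32 (clear depth 32)
  + 123.25.56.192/28 (H0) depth=28
  + 0.0.0.0/0 (H0) depth=0
  + 151.48.0.0/13 (H5) depth=13
  Q 123.25.56.192: descend 011110110001100100111000110000 ; hops seen [H0,H0] ; pick H0
  Q 123.25.56.198: descend 01111011000110010011100011000 ; hops seen [H0,H0] ; pick H0
  Q 123.25.56.192: descend 011110110001100100111000110000 ; hops seen [H0,H0] ; pick H0
  + 123.16.0.0/12 (H1) depth=12
  Q 123.25.56.200: descend 0111101100011001001110001100 ; hops seen [H0,H1,H0] ; pick H0
  + 151.0.0.0/10 (H2) depth=10
  del 123.25.56.192/28 (clear depth 28)
  + 123.25.56.195/32 (H4) depth=32
  + 151.53.114.0/24 (H5) depth=24
  + 123.25.56.195/32 (H5) depth=32
  + 150.0.0.0/7 (H1) depth=7
  + 151.0.0.0/8 (H1) depth=8
  Q 151.4.195.139: descend 1001011100 ; hops seen [H0,H1,H1,H2] ; pick H2
  Q 123.16.0.68: descend 011110110001 ; hops seen [H0,H1] ; pick H1
  Q 150.0.0.9: descend 1001011 ; hops seen [H0,H1] ; pick H1
  Q 123.16.6.124: descend 011110110001 ; hops seen [H0,H1] ; pick H1
  + 151.53.114.0/24 (H5) depth=24
  + 123.16.0.0/12 (H5) depth=12
  + 151.53.114.175/32 (H5) depth=32
  + 123.24.0.0/15 (H5) depth=15
  del 151.0.0.0/8 (clear depth 8)
  Q 123.24.0.23: descend 011110110001100 ; hops seen [H0,H5,H5] ; pick H5
  Q 123.16.121.129: descend 011110110001 ; hops seen [H0,H5] ; pick H5
  Q 123.24.0.1: descend 011110110001100 ; hops seen [H0,H5,H5] ; pick H5
  + 123.25.48.0/20 (H5) depth=20
  + 120.0.0.0/5 (H0) depth=5

== LOOKUPS ==
["H0","H0","H0","H0","H0","H2","H1","H1","H1","H5","H5","H5"]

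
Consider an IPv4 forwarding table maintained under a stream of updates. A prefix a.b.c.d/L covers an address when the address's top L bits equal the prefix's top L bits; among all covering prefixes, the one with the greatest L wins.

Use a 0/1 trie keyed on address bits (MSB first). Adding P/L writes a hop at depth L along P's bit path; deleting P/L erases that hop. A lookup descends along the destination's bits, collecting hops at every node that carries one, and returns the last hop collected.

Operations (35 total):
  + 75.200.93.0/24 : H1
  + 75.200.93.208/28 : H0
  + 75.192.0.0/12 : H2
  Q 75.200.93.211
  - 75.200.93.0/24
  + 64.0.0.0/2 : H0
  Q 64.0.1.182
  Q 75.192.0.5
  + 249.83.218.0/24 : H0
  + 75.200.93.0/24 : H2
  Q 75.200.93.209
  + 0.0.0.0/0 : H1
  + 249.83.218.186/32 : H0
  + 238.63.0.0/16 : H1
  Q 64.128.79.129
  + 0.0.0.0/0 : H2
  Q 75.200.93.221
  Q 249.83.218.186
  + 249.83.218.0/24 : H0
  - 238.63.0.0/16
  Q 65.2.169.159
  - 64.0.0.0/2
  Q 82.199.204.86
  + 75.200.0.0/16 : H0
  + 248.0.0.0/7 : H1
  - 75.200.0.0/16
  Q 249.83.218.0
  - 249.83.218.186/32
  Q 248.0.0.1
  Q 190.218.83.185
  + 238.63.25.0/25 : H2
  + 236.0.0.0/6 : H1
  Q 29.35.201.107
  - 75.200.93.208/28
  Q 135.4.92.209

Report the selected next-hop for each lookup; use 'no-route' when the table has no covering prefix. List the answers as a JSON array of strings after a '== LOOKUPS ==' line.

Apply in order:
  add 75.200.93.0/24 -> H1 at depth 24
  add 75.200.93.208/28 -> H0 at depth 28
  add 75.192.0.0/12 -> H2 at depth 12
  Q 75.200.93.211: descend 0100101111001000010111011101 ; hops seen [H2,H1,H0] ; pick H0
  - 75.200.93.0/24 clear@24
  add 64.0.0.0/2 -> H0 at depth 2
  Q 64.0.1.182: descend 0100 ; hops seen [H0] ; pick H0
  Q 75.192.0.5: descend 010010111100 ; hops seen [H0,H2] ; pick H2
  add 249.83.218.0/24 -> H0 at depth 24
  add 75.200.93.0/24 -> H2 at depth 24
  Q 75.200.93.209: descend 0100101111001000010111011101 ; hops seen [H0,H2,H2,H0] ; pick H0
  add 0.0.0.0/0 -> H1 at depth 0
  add 249.83.218.186/32 -> H0 at depth 32
  add 238.63.0.0/16 -> H1 at depth 16
  Q 64.128.79.129: descend 0100 ; hops seen [H1,H0] ; pick H0
  add 0.0.0.0/0 -> H2 at depth 0
  Q 75.200.93.221: descend 0100101111001000010111011101 ; hops seen [H2,H0,H2,H2,H0] ; pick H0
  Q 249.83.218.186: descend 11111001010100111101101010111010 ; hops seen [H2,H0,H0] ; pick H0
  add 249.83.218.0/24 -> H0 at depth 24
  - 238.63.0.0/16 clear@16
  Q 65.2.169.159: descend 0100 ; hops seen [H2,H0] ; pick H0
  - 64.0.0.0/2 clear@2
  Q 82.199.204.86: descend 010 ; hops seen [H2] ; pick H2
  add 75.200.0.0/16 -> H0 at depth 16
  add 248.0.0.0/7 -> H1 at depth 7
  - 75.200.0.0/16 clear@16
  Q 249.83.218.0: descend 111110010101001111011010 ; hops seen [H2,H1,H0] ; pick H0
  - 249.83.218.186/32 clear@32
  Q 248.0.0.1: descend 1111100 ; hops seen [H2,H1] ; pick H1
  Q 190.218.83.185: descend 1 ; hops seen [H2] ; pick H2
  add 238.63.25.0/25 -> H2 at depth 25
  add 236.0.0.0/6 -> H1 at depth 6
  Q 29.35.201.107: descend 0 ; hops seen [H2] ; pick H2
  - 75.200.93.208/28 clear@28
  Q 135.4.92.209: descend 1 ; hops seen [H2] ; pick H2

== LOOKUPS ==
["H0","H0","H2","H0","H0","H0","H0","H0","H2","H0","H1","H2","H2","H2"]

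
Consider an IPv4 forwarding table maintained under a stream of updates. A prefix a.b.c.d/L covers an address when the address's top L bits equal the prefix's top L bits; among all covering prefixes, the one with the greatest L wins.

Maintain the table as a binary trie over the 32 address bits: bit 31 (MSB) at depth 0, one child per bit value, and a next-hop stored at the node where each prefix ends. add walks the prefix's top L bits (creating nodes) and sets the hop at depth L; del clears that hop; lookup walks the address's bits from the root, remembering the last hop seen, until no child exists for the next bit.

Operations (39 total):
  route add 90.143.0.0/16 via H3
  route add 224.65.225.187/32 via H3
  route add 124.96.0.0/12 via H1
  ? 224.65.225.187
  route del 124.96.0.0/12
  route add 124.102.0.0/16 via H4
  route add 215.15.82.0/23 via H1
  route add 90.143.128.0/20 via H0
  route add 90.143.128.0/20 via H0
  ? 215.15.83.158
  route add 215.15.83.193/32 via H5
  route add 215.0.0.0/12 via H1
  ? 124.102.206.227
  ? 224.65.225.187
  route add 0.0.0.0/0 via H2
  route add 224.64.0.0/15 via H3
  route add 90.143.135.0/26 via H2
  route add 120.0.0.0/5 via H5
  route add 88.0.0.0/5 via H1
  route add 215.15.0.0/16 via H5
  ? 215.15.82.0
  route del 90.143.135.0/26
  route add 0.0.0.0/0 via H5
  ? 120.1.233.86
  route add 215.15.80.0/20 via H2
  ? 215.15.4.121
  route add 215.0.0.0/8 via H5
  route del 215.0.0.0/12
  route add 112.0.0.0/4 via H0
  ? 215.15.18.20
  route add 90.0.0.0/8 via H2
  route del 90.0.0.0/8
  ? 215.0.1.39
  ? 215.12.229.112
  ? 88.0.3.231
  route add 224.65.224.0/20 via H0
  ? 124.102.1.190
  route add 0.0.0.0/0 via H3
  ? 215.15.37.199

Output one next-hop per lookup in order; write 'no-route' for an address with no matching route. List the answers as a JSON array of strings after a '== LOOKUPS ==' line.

Process each operation:
  + 90.143.0.0/16 (H3) depth=16
  + 224.65.225.187/32 (H3) depth=32
  + 124.96.0.0/12 (H1) depth=12
  Q 224.65.225.187: descend 11100000010000011110000110111011 ; hops seen [H3] ; pick H3
  - 124.96.0.0/12 clear@12
  + 124.102.0.0/16 (H4) depth=16
  + 215.15.82.0/23 (H1) depth=23
  + 90.143.128.0/20 (H0) depth=20
  + 90.143.128.0/20 (H0) depth=20
  Q 215.15.83.158: descend 11010111000011110101001 ; hops seen [H1] ; pick H1
  + 215.15.83.193/32 (H5) depth=32
  + 215.0.0.0/12 (H1) depth=12
  Q 124.102.206.227: descend 0111110001100110 ; hops seen [H4] ; pick H4
  Q 224.65.225.187: descend 11100000010000011110000110111011 ; hops seen [H3] ; pick H3
  + 0.0.0.0/0 (H2) depth=0
  + 224.64.0.0/15 (H3) depth=15
  + 90.143.135.0/26 (H2) depth=26
  + 120.0.0.0/5 (H5) depth=5
  + 88.0.0.0/5 (H1) depth=5
  + 215.15.0.0/16 (H5) depth=16
  Q 215.15.82.0: descend 11010111000011110101001 ; hops seen [H2,H1,H5,H1] ; pick H1
  - 90.143.135.0/26 clear@26
  + 0.0.0.0/0 (H5) depth=0
  Q 120.1.233.86: descend 01111 ; hops seen [H5,H5] ; pick H5
  + 215.15.80.0/20 (H2) depth=20
  Q 215.15.4.121: descend 11010111000011110 ; hops seen [H5,H1,H5] ; pick H5
  + 215.0.0.0/8 (H5) depth=8
  - 215.0.0.0/12 clear@12
  + 112.0.0.0/4 (H0) depth=4
  Q 215.15.18.20: descend 11010111000011110 ; hops seen [H5,H5,H5] ; pick H5
  + 90.0.0.0/8 (H2) depth=8
  - 90.0.0.0/8 clear@8
  Q 215.0.1.39: descend 110101110000 ; hops seen [H5,H5] ; pick H5
  Q 215.12.229.112: descend 11010111000011 ; hops seen [H5,H5] ; pick H5
  Q 88.0.3.231: descend 010110 ; hops seen [H5,H1] ; pick H1
  + 224.65.224.0/20 (H0) depth=20
  Q 124.102.1.190: descend 0111110001100110 ; hops seen [H5,H0,H5,H4] ; pick H4
  + 0.0.0.0/0 (H3) depth=0
  Q 215.15.37.199: descend 11010111000011110 ; hops seen [H3,H5,H5] ; pick H5

== LOOKUPS ==
["H3","H1","H4","H3","H1","H5","H5","H5","H5","H5","H1","H4","H5"]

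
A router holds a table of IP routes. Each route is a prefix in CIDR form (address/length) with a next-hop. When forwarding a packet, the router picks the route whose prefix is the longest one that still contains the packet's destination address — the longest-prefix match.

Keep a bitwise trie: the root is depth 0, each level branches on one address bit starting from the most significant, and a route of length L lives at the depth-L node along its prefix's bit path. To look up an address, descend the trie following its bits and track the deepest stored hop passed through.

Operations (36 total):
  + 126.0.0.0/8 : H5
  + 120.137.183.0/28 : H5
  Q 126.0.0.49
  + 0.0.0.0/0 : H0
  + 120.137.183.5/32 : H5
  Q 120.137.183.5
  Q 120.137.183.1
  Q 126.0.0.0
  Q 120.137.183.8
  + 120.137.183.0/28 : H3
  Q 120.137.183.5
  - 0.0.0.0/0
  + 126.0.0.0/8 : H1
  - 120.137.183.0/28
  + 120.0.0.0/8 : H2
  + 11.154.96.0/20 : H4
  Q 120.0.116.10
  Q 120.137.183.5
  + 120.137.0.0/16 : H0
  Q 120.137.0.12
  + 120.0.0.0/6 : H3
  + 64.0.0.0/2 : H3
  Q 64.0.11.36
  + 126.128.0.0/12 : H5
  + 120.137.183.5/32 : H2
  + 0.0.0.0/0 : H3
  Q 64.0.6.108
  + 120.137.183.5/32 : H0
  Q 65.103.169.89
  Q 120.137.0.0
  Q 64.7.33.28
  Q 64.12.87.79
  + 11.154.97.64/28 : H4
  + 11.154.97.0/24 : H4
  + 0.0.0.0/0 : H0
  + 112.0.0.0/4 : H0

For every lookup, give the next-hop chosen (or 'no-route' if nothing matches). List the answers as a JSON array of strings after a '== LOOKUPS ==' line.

Apply in order:
  add 126.0.0.0/8 -> H5 at depth 8
  add 120.137.183.0/28 -> H5 at depth 28
  ? 126.0.0.49  path d0:-→d1:-→d2:-→d3:-→d4:-→d5:-→d6:-→d7:-→d8:H5  best=H5
  add 0.0.0.0/0 -> H0 at depth 0
  add 120.137.183.5/32 -> H5 at depth 32
  ? 120.137.183.5  path d0:H0→d1:-→d2:-→d3:-→d4:-→d5:-→d6:-→d7:-→d8:-→d9:-→d10:-→d11:-→d12:-→d13:-→d14:-→d15:-→d16:-→d17:-→d18:-→d19:-→d20:-→d21:-→d22:-→d23:-→d24:-→d25:-→d26:-→d27:-→d28:H5→d29:-→d30:-→d31:-→d32:H5  best=H5
  ? 120.137.183.1  path d0:H0→d1:-→d2:-→d3:-→d4:-→d5:-→d6:-→d7:-→d8:-→d9:-→d10:-→d11:-→d12:-→d13:-→d14:-→d15:-→d16:-→d17:-→d18:-→d19:-→d20:-→d21:-→d22:-→d23:-→d24:-→d25:-→d26:-→d27:-→d28:H5→d29:-  best=H5
  ? 126.0.0.0  path d0:H0→d1:-→d2:-→d3:-→d4:-→d5:-→d6:-→d7:-→d8:H5  best=H5
  ? 120.137.183.8  path d0:H0→d1:-→d2:-→d3:-→d4:-→d5:-→d6:-→d7:-→d8:-→d9:-→d10:-→d11:-→d12:-→d13:-→d14:-→d15:-→d16:-→d17:-→d18:-→d19:-→d20:-→d21:-→d22:-→d23:-→d24:-→d25:-→d26:-→d27:-→d28:H5  best=H5
  add 120.137.183.0/28 -> H3 at depth 28
  ? 120.137.183.5  path d0:H0→d1:-→d2:-→d3:-→d4:-→d5:-→d6:-→d7:-→d8:-→d9:-→d10:-→d11:-→d12:-→d13:-→d14:-→d15:-→d16:-→d17:-→d18:-→d19:-→d20:-→d21:-→d22:-→d23:-→d24:-→d25:-→d26:-→d27:-→d28:H3→d29:-→d30:-→d31:-→d32:H5  best=H5
  del 0.0.0.0/0 (clear depth 0)
  add 126.0.0.0/8 -> H1 at depth 8
  del 120.137.183.0/28 (clear depth 28)
  add 120.0.0.0/8 -> H2 at depth 8
  add 11.154.96.0/20 -> H4 at depth 20
  ? 120.0.116.10  path d0:-→d1:-→d2:-→d3:-→d4:-→d5:-→d6:-→d7:-→d8:H2  best=H2
  ? 120.137.183.5  path d0:-→d1:-→d2:-→d3:-→d4:-→d5:-→d6:-→d7:-→d8:H2→d9:-→d10:-→d11:-→d12:-→d13:-→d14:-→d15:-→d16:-→d17:-→d18:-→d19:-→d20:-→d21:-→d22:-→d23:-→d24:-→d25:-→d26:-→d27:-→d28:-→d29:-→d30:-→d31:-→d32:H5  best=H5
  add 120.137.0.0/16 -> H0 at depth 16
  ? 120.137.0.12  path d0:-→d1:-→d2:-→d3:-→d4:-→d5:-→d6:-→d7:-→d8:H2→d9:-→d10:-→d11:-→d12:-→d13:-→d14:-→d15:-→d16:H0  best=H0
  add 120.0.0.0/6 -> H3 at depth 6
  add 64.0.0.0/2 -> H3 at depth 2
  ? 64.0.11.36  path d0:-→d1:-→d2:H3  best=H3
  add 126.128.0.0/12 -> H5 at depth 12
  add 120.137.183.5/32 -> H2 at depth 32
  add 0.0.0.0/0 -> H3 at depth 0
  ? 64.0.6.108  path d0:H3→d1:-→d2:H3  best=H3
  add 120.137.183.5/32 -> H0 at depth 32
  ? 65.103.169.89  path d0:H3→d1:-→d2:H3  best=H3
  ? 120.137.0.0  path d0:H3→d1:-→d2:H3→d3:-→d4:-→d5:-→d6:H3→d7:-→d8:H2→d9:-→d10:-→d11:-→d12:-→d13:-→d14:-→d15:-→d16:H0  best=H0
  ? 64.7.33.28  path d0:H3→d1:-→d2:H3  best=H3
  ? 64.12.87.79  path d0:H3→d1:-→d2:H3  best=H3
  add 11.154.97.64/28 -> H4 at depth 28
  add 11.154.97.0/24 -> H4 at depth 24
  add 0.0.0.0/0 -> H0 at depth 0
  add 112.0.0.0/4 -> H0 at depth 4

== LOOKUPS ==
["H5","H5","H5","H5","H5","H5","H2","H5","H0","H3","H3","H3","H0","H3","H3"]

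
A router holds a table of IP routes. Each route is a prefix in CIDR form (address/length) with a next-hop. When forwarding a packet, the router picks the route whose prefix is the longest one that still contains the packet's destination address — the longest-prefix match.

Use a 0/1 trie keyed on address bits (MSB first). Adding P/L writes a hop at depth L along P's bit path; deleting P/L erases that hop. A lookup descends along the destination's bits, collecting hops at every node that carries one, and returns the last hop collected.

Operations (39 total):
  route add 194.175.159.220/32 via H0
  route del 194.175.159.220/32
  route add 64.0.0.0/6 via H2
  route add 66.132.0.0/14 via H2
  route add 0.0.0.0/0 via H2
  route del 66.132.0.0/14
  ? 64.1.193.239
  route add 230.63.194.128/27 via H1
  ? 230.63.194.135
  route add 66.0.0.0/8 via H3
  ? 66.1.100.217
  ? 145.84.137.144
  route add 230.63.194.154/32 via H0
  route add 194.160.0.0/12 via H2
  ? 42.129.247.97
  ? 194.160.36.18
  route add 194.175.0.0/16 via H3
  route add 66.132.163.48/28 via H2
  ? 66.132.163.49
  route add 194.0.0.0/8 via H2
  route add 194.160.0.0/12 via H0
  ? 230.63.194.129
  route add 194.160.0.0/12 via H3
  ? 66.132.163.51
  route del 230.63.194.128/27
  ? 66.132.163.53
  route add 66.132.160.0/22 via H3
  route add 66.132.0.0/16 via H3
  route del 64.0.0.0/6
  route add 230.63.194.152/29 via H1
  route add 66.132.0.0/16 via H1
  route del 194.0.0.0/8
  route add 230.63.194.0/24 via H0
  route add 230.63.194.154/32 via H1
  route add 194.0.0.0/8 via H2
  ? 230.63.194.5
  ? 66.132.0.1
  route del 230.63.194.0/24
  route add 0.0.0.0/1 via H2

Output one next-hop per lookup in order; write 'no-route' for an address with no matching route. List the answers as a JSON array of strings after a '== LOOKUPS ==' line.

Process each operation:
  add 194.175.159.220/32 -> H0 at depth 32
  - 194.175.159.220/32 clear@32
  add 64.0.0.0/6 -> H2 at depth 6
  add 66.132.0.0/14 -> H2 at depth 14
  add 0.0.0.0/0 -> H2 at depth 0
  - 66.132.0.0/14 clear@14
  Q 64.1.193.239: descend 010000 ; hops seen [H2,H2] ; pick H2
  add 230.63.194.128/27 -> H1 at depth 27
  Q 230.63.194.135: descend 111001100011111111000010100 ; hops seen [H2,H1] ; pick H1
  add 66.0.0.0/8 -> H3 at depth 8
  Q 66.1.100.217: descend 01000010 ; hops seen [H2,H2,H3] ; pick H3
  Q 145.84.137.144: descend 1 ; hops seen [H2] ; pick H2
  add 230.63.194.154/32 -> H0 at depth 32
  add 194.160.0.0/12 -> H2 at depth 12
  Q 42.129.247.97: descend 0 ; hops seen [H2] ; pick H2
  Q 194.160.36.18: descend 110000101010 ; hops seen [H2,H2] ; pick H2
  add 194.175.0.0/16 -> H3 at depth 16
  add 66.132.163.48/28 -> H2 at depth 28
  Q 66.132.163.49: descend 0100001010000100101000110011 ; hops seen [H2,H2,H3,H2] ; pick H2
  add 194.0.0.0/8 -> H2 at depth 8
  add 194.160.0.0/12 -> H0 at depth 12
  Q 230.63.194.129: descend 111001100011111111000010100 ; hops seen [H2,H1] ; pick H1
  add 194.160.0.0/12 -> H3 at depth 12
  Q 66.132.163.51: descend 0100001010000100101000110011 ; hops seen [H2,H2,H3,H2] ; pick H2
  - 230.63.194.128/27 clear@27
  Q 66.132.163.53: descend 0100001010000100101000110011 ; hops seen [H2,H2,H3,H2] ; pick H2
  add 66.132.160.0/22 -> H3 at depth 22
  add 66.132.0.0/16 -> H3 at depth 16
  - 64.0.0.0/6 clear@6
  add 230.63.194.152/29 -> H1 at depth 29
  add 66.132.0.0/16 -> H1 at depth 16
  - 194.0.0.0/8 clear@8
  add 230.63.194.0/24 -> H0 at depth 24
  add 230.63.194.154/32 -> H1 at depth 32
  add 194.0.0.0/8 -> H2 at depth 8
  Q 230.63.194.5: descend 111001100011111111000010 ; hops seen [H2,H0] ; pick H0
  Q 66.132.0.1: descend 0100001010000100 ; hops seen [H2,H3,H1] ; pick H1
  - 230.63.194.0/24 clear@24
  add 0.0.0.0/1 -> H2 at depth 1

== LOOKUPS ==
["H2","H1","H3","H2","H2","H2","H2","H1","H2","H2","H0","H1"]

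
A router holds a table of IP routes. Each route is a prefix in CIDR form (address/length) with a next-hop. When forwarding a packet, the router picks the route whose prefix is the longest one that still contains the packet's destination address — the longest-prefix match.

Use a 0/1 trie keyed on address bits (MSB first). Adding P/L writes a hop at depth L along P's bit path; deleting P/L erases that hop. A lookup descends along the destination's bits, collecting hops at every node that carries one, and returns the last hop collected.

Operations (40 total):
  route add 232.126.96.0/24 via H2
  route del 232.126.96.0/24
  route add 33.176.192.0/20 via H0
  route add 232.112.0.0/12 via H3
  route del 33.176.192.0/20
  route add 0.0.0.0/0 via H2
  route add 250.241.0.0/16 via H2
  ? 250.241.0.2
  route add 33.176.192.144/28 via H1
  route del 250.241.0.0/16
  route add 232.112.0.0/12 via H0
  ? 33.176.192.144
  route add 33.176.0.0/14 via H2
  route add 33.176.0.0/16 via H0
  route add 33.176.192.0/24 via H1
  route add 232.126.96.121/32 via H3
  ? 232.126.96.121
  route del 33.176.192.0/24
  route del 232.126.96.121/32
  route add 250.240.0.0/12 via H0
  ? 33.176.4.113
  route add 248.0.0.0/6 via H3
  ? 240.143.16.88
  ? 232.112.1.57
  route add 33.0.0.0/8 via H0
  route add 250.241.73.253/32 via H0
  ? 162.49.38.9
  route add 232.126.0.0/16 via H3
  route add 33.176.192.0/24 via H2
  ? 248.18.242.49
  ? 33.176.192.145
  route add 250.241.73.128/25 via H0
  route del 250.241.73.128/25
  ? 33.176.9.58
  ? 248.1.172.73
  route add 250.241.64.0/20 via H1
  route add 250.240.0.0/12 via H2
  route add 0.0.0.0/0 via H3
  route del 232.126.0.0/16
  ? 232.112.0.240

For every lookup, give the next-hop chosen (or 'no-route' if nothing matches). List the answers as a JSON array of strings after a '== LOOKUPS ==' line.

Trace:
  + 232.126.96.0/24 (H2) depth=24
  del 232.126.96.0/24 (clear depth 24)
  + 33.176.192.0/20 (H0) depth=20
  + 232.112.0.0/12 (H3) depth=12
  del 33.176.192.0/20 (clear depth 20)
  + 0.0.0.0/0 (H2) depth=0
  + 250.241.0.0/16 (H2) depth=16
  ? 250.241.0.2  path d0:H2→d1:-→d2:-→d3:-→d4:-→d5:-→d6:-→d7:-→d8:-→d9:-→d10:-→d11:-→d12:-→d13:-→d14:-→d15:-→d16:H2  best=H2
  + 33.176.192.144/28 (H1) depth=28
  del 250.241.0.0/16 (clear depth 16)
  + 232.112.0.0/12 (H0) depth=12
  ? 33.176.192.144  path d0:H2→d1:-→d2:-→d3:-→d4:-→d5:-→d6:-→d7:-→d8:-→d9:-→d10:-→d11:-→d12:-→d13:-→d14:-→d15:-→d16:-→d17:-→d18:-→d19:-→d20:-→d21:-→d22:-→d23:-→d24:-→d25:-→d26:-→d27:-→d28:H1  best=H1
  + 33.176.0.0/14 (H2) depth=14
  + 33.176.0.0/16 (H0) depth=16
  + 33.176.192.0/24 (H1) depth=24
  + 232.126.96.121/32 (H3) depth=32
  ? 232.126.96.121  path d0:H2→d1:-→d2:-→d3:-→d4:-→d5:-→d6:-→d7:-→d8:-→d9:-→d10:-→d11:-→d12:H0→d13:-→d14:-→d15:-→d16:-→d17:-→d18:-→d19:-→d20:-→d21:-→d22:-→d23:-→d24:-→d25:-→d26:-→d27:-→d28:-→d29:-→d30:-→d31:-→d32:H3  best=H3
  del 33.176.192.0/24 (clear depth 24)
  del 232.126.96.121/32 (clear depth 32)
  + 250.240.0.0/12 (H0) depth=12
  ? 33.176.4.113  path d0:H2→d1:-→d2:-→d3:-→d4:-→d5:-→d6:-→d7:-→d8:-→d9:-→d10:-→d11:-→d12:-→d13:-→d14:H2→d15:-→d16:H0  best=H0
  + 248.0.0.0/6 (H3) depth=6
  ? 240.143.16.88  path d0:H2→d1:-→d2:-→d3:-→d4:-  best=H2
  ? 232.112.1.57  path d0:H2→d1:-→d2:-→d3:-→d4:-→d5:-→d6:-→d7:-→d8:-→d9:-→d10:-→d11:-→d12:H0  best=H0
  + 33.0.0.0/8 (H0) depth=8
  + 250.241.73.253/32 (H0) depth=32
  ? 162.49.38.9  path d0:H2→d1:-  best=H2
  + 232.126.0.0/16 (H3) depth=16
  + 33.176.192.0/24 (H2) depth=24
  ? 248.18.242.49  path d0:H2→d1:-→d2:-→d3:-→d4:-→d5:-→d6:H3  best=H3
  ? 33.176.192.145  path d0:H2→d1:-→d2:-→d3:-→d4:-→d5:-→d6:-→d7:-→d8:H0→d9:-→d10:-→d11:-→d12:-→d13:-→d14:H2→d15:-→d16:H0→d17:-→d18:-→d19:-→d20:-→d21:-→d22:-→d23:-→d24:H2→d25:-→d26:-→d27:-→d28:H1  best=H1
  + 250.241.73.128/25 (H0) depth=25
  del 250.241.73.128/25 (clear depth 25)
  ? 33.176.9.58  path d0:H2→d1:-→d2:-→d3:-→d4:-→d5:-→d6:-→d7:-→d8:H0→d9:-→d10:-→d11:-→d12:-→d13:-→d14:H2→d15:-→d16:H0  best=H0
  ? 248.1.172.73  path d0:H2→d1:-→d2:-→d3:-→d4:-→d5:-→d6:H3  best=H3
  + 250.241.64.0/20 (H1) depth=20
  + 250.240.0.0/12 (H2) depth=12
  + 0.0.0.0/0 (H3) depth=0
  del 232.126.0.0/16 (clear depth 16)
  ? 232.112.0.240  path d0:H3→d1:-→d2:-→d3:-→d4:-→d5:-→d6:-→d7:-→d8:-→d9:-→d10:-→d11:-→d12:H0  best=H0

== LOOKUPS ==
["H2","H1","H3","H0","H2","H0","H2","H3","H1","H0","H3","H0"]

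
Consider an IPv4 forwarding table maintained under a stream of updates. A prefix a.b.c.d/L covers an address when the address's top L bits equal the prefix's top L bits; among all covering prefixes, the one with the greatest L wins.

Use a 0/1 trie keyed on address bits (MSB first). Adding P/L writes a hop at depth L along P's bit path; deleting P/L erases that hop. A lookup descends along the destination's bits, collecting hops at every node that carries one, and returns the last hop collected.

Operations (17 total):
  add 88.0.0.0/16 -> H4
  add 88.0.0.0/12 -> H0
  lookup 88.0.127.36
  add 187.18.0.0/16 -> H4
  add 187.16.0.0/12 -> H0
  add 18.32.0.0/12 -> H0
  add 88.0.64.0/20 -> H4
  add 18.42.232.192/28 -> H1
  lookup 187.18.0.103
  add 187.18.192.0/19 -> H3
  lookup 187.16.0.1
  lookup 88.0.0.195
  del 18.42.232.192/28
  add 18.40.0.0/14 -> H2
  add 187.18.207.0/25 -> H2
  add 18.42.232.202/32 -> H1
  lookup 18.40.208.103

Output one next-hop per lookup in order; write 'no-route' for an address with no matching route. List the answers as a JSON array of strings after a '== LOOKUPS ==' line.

Trace:
  add 88.0.0.0/16 -> H4 at depth 16
  add 88.0.0.0/12 -> H0 at depth 12
  Q 88.0.127.36: descend 0101100000000000 ; hops seen [H0,H4] ; pick H4
  add 187.18.0.0/16 -> H4 at depth 16
  add 187.16.0.0/12 -> H0 at depth 12
  add 18.32.0.0/12 -> H0 at depth 12
  add 88.0.64.0/20 -> H4 at depth 20
  add 18.42.232.192/28 -> H1 at depth 28
  Q 187.18.0.103: descend 1011101100010010 ; hops seen [H0,H4] ; pick H4
  add 187.18.192.0/19 -> H3 at depth 19
  Q 187.16.0.1: descend 10111011000100 ; hops seen [H0] ; pick H0
  Q 88.0.0.195: descend 01011000000000000 ; hops seen [H0,H4] ; pick H4
  del 18.42.232.192/28 (clear depth 28)
  add 18.40.0.0/14 -> H2 at depth 14
  add 187.18.207.0/25 -> H2 at depth 25
  add 18.42.232.202/32 -> H1 at depth 32
  Q 18.40.208.103: descend 00010010001010 ; hops seen [H0,H2] ; pick H2

== LOOKUPS ==
["H4","H4","H0","H4","H2"]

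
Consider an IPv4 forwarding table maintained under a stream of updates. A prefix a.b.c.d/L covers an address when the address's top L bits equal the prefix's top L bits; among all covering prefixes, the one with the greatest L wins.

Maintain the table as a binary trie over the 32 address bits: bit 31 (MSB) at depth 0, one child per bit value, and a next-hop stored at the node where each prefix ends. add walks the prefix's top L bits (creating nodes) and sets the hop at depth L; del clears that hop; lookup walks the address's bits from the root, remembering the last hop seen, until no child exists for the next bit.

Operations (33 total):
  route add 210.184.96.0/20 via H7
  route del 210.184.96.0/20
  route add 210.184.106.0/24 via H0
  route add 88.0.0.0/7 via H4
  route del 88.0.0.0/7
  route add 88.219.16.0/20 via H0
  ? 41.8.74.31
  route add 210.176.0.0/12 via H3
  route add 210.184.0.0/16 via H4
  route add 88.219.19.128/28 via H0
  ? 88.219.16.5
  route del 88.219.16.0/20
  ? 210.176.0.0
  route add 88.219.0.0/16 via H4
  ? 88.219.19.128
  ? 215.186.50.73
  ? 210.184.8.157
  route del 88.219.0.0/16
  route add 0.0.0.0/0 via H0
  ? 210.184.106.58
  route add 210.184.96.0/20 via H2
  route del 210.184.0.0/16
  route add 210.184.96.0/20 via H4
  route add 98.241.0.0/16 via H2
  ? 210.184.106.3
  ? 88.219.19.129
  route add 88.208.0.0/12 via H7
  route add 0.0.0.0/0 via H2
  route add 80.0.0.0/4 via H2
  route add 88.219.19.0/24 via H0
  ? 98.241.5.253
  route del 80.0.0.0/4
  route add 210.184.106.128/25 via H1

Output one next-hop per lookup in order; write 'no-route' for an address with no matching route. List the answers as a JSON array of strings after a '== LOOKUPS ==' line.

Process each operation:
  add 210.184.96.0/20 -> H7 at depth 20
  - 210.184.96.0/20 clear@20
  add 210.184.106.0/24 -> H0 at depth 24
  add 88.0.0.0/7 -> H4 at depth 7
  - 88.0.0.0/7 clear@7
  add 88.219.16.0/20 -> H0 at depth 20
  Q 41.8.74.31: descend 0 ; hops seen [∅] ; pick no-route
  add 210.176.0.0/12 -> H3 at depth 12
  add 210.184.0.0/16 -> H4 at depth 16
  add 88.219.19.128/28 -> H0 at depth 28
  Q 88.219.16.5: descend 0101100011011011000100 ; hops seen [H0] ; pick H0
  - 88.219.16.0/20 clear@20
  Q 210.176.0.0: descend 110100101011 ; hops seen [H3] ; pick H3
  add 88.219.0.0/16 -> H4 at depth 16
  Q 88.219.19.128: descend 0101100011011011000100111000 ; hops seen [H4,H0] ; pick H0
  Q 215.186.50.73: descend 11010 ; hops seen [∅] ; pick no-route
  Q 210.184.8.157: descend 11010010101110000 ; hops seen [H3,H4] ; pick H4
  - 88.219.0.0/16 clear@16
  add 0.0.0.0/0 -> H0 at depth 0
  Q 210.184.106.58: descend 110100101011100001101010 ; hops seen [H0,H3,H4,H0] ; pick H0
  add 210.184.96.0/20 -> H2 at depth 20
  - 210.184.0.0/16 clear@16
  add 210.184.96.0/20 -> H4 at depth 20
  add 98.241.0.0/16 -> H2 at depth 16
  Q 210.184.106.3: descend 110100101011100001101010 ; hops seen [H0,H3,H4,H0] ; pick H0
  Q 88.219.19.129: descend 0101100011011011000100111000 ; hops seen [H0,H0] ; pick H0
  add 88.208.0.0/12 -> H7 at depth 12
  add 0.0.0.0/0 -> H2 at depth 0
  add 80.0.0.0/4 -> H2 at depth 4
  add 88.219.19.0/24 -> H0 at depth 24
  Q 98.241.5.253: descend 0110001011110001 ; hops seen [H2,H2] ; pick H2
  - 80.0.0.0/4 clear@4
  add 210.184.106.128/25 -> H1 at depth 25

== LOOKUPS ==
["no-route","H0","H3","H0","no-route","H4","H0","H0","H0","H2"]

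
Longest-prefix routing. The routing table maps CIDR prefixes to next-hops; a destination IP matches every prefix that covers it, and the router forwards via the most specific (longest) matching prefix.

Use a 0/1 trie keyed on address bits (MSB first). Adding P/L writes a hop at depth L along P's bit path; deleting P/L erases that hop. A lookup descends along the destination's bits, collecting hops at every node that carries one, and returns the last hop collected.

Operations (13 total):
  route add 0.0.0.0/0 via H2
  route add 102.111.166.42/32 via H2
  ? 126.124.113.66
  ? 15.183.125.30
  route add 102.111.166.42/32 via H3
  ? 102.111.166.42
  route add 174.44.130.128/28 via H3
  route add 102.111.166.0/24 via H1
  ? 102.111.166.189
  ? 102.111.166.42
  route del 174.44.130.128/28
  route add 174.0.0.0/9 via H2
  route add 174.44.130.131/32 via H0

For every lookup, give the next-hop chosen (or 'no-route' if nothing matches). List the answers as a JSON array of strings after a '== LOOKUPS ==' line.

Trace:
  + 0.0.0.0/0 (H2) depth=0
  + 102.111.166.42/32 (H2) depth=32
  lookup 126.124.113.66: bits 011 walk d0:H2→d1:-→d2:-→d3:- -> H2
  lookup 15.183.125.30: bits 0 walk d0:H2→d1:- -> H2
  + 102.111.166.42/32 (H3) depth=32
  lookup 102.111.166.42: bits 01100110011011111010011000101010 walk d0:H2→d1:-→d2:-→d3:-→d4:-→d5:-→d6:-→d7:-→d8:-→d9:-→d10:-→d11:-→d12:-→d13:-→d14:-→d15:-→d16:-→d17:-→d18:-→d19:-→d20:-→d21:-→d22:-→d23:-→d24:-→d25:-→d26:-→d27:-→d28:-→d29:-→d30:-→d31:-→d32:H3 -> H3
  + 174.44.130.128/28 (H3) depth=28
  + 102.111.166.0/24 (H1) depth=24
  lookup 102.111.166.189: bits 011001100110111110100110 walk d0:H2→d1:-→d2:-→d3:-→d4:-→d5:-→d6:-→d7:-→d8:-→d9:-→d10:-→d11:-→d12:-→d13:-→d14:-→d15:-→d16:-→d17:-→d18:-→d19:-→d20:-→d21:-→d22:-→d23:-→d24:H1 -> H1
  lookup 102.111.166.42: bits 01100110011011111010011000101010 walk d0:H2→d1:-→d2:-→d3:-→d4:-→d5:-→d6:-→d7:-→d8:-→d9:-→d10:-→d11:-→d12:-→d13:-→d14:-→d15:-→d16:-→d17:-→d18:-→d19:-→d20:-→d21:-→d22:-→d23:-→d24:H1→d25:-→d26:-→d27:-→d28:-→d29:-→d30:-→d31:-→d32:H3 -> H3
  - 174.44.130.128/28 clear@28
  + 174.0.0.0/9 (H2) depth=9
  + 174.44.130.131/32 (H0) depth=32

== LOOKUPS ==
["H2","H2","H3","H1","H3"]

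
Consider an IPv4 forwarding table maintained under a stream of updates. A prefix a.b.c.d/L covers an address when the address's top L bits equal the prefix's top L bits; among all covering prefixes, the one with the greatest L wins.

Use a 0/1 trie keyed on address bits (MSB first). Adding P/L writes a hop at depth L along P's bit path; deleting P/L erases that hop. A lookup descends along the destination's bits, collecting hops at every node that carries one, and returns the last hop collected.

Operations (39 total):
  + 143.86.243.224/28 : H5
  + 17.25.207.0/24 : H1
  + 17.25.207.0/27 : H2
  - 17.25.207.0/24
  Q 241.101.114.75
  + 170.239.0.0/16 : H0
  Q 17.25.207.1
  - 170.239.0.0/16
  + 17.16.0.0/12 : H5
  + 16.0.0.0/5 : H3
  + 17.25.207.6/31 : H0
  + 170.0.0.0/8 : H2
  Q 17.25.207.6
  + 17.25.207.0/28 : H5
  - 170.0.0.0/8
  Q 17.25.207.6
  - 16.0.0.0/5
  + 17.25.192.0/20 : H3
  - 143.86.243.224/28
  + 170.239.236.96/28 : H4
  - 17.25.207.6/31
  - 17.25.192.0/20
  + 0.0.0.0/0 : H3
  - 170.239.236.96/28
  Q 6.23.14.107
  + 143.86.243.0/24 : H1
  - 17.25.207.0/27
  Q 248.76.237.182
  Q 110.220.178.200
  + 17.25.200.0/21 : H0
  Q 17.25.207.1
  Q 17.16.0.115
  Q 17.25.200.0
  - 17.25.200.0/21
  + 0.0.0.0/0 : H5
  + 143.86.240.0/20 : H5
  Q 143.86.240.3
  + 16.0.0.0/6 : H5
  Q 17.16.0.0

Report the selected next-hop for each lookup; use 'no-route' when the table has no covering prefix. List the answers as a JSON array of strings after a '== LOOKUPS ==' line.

Process each operation:
  add 143.86.243.224/28 -> H5 at depth 28
  add 17.25.207.0/24 -> H1 at depth 24
  add 17.25.207.0/27 -> H2 at depth 27
  del 17.25.207.0/24 (clear depth 24)
  ? 241.101.114.75  path d0:-→d1:-  best=no-route
  add 170.239.0.0/16 -> H0 at depth 16
  ? 17.25.207.1  path d0:-→d1:-→d2:-→d3:-→d4:-→d5:-→d6:-→d7:-→d8:-→d9:-→d10:-→d11:-→d12:-→d13:-→d14:-→d15:-→d16:-→d17:-→d18:-→d19:-→d20:-→d21:-→d22:-→d23:-→d24:-→d25:-→d26:-→d27:H2  best=H2
  del 170.239.0.0/16 (clear depth 16)
  add 17.16.0.0/12 -> H5 at depth 12
  add 16.0.0.0/5 -> H3 at depth 5
  add 17.25.207.6/31 -> H0 at depth 31
  add 170.0.0.0/8 -> H2 at depth 8
  ? 17.25.207.6  path d0:-→d1:-→d2:-→d3:-→d4:-→d5:H3→d6:-→d7:-→d8:-→d9:-→d10:-→d11:-→d12:H5→d13:-→d14:-→d15:-→d16:-→d17:-→d18:-→d19:-→d20:-→d21:-→d22:-→d23:-→d24:-→d25:-→d26:-→d27:H2→d28:-→d29:-→d30:-→d31:H0  best=H0
  add 17.25.207.0/28 -> H5 at depth 28
  del 170.0.0.0/8 (clear depth 8)
  ? 17.25.207.6  path d0:-→d1:-→d2:-→d3:-→d4:-→d5:H3→d6:-→d7:-→d8:-→d9:-→d10:-→d11:-→d12:H5→d13:-→d14:-→d15:-→d16:-→d17:-→d18:-→d19:-→d20:-→d21:-→d22:-→d23:-→d24:-→d25:-→d26:-→d27:H2→d28:H5→d29:-→d30:-→d31:H0  best=H0
  del 16.0.0.0/5 (clear depth 5)
  add 17.25.192.0/20 -> H3 at depth 20
  del 143.86.243.224/28 (clear depth 28)
  add 170.239.236.96/28 -> H4 at depth 28
  del 17.25.207.6/31 (clear depth 31)
  del 17.25.192.0/20 (clear depth 20)
  add 0.0.0.0/0 -> H3 at depth 0
  del 170.239.236.96/28 (clear depth 28)
  ? 6.23.14.107  path d0:H3→d1:-→d2:-→d3:-  best=H3
  add 143.86.243.0/24 -> H1 at depth 24
  del 17.25.207.0/27 (clear depth 27)
  ? 248.76.237.182  path d0:H3→d1:-  best=H3
  ? 110.220.178.200  path d0:H3→d1:-  best=H3
  add 17.25.200.0/21 -> H0 at depth 21
  ? 17.25.207.1  path d0:H3→d1:-→d2:-→d3:-→d4:-→d5:-→d6:-→d7:-→d8:-→d9:-→d10:-→d11:-→d12:H5→d13:-→d14:-→d15:-→d16:-→d17:-→d18:-→d19:-→d20:-→d21:H0→d22:-→d23:-→d24:-→d25:-→d26:-→d27:-→d28:H5→d29:-  best=H5
  ? 17.16.0.115  path d0:H3→d1:-→d2:-→d3:-→d4:-→d5:-→d6:-→d7:-→d8:-→d9:-→d10:-→d11:-→d12:H5  best=H5
  ? 17.25.200.0  path d0:H3→d1:-→d2:-→d3:-→d4:-→d5:-→d6:-→d7:-→d8:-→d9:-→d10:-→d11:-→d12:H5→d13:-→d14:-→d15:-→d16:-→d17:-→d18:-→d19:-→d20:-→d21:H0  best=H0
  del 17.25.200.0/21 (clear depth 21)
  add 0.0.0.0/0 -> H5 at depth 0
  add 143.86.240.0/20 -> H5 at depth 20
  ? 143.86.240.3  path d0:H5→d1:-→d2:-→d3:-→d4:-→d5:-→d6:-→d7:-→d8:-→d9:-→d10:-→d11:-→d12:-→d13:-→d14:-→d15:-→d16:-→d17:-→d18:-→d19:-→d20:H5→d21:-→d22:-  best=H5
  add 16.0.0.0/6 -> H5 at depth 6
  ? 17.16.0.0  path d0:H5→d1:-→d2:-→d3:-→d4:-→d5:-→d6:H5→d7:-→d8:-→d9:-→d10:-→d11:-→d12:H5  best=H5

== LOOKUPS ==
["no-route","H2","H0","H0","H3","H3","H3","H5","H5","H0","H5","H5"]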